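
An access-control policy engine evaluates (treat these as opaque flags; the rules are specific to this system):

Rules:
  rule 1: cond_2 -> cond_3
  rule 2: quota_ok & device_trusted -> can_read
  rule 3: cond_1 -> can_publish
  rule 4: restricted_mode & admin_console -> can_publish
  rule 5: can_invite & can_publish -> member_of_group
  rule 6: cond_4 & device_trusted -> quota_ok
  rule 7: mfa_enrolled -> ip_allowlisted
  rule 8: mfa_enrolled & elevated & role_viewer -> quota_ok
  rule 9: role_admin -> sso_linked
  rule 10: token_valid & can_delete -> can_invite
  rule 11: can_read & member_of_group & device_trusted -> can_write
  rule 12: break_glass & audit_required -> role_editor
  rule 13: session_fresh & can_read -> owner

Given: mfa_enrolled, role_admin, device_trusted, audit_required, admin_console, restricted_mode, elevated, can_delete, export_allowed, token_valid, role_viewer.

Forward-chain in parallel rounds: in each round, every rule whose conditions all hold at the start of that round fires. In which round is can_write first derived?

3

Round 1 — rule 4, rule 7, rule 8, rule 9, rule 10, derive can_publish, ip_allowlisted, quota_ok, sso_linked, can_invite.
Round 2 — rule 2, rule 5, derive can_read, member_of_group.
Round 3 — rule 11, derive can_write.
can_write first appears in round 3.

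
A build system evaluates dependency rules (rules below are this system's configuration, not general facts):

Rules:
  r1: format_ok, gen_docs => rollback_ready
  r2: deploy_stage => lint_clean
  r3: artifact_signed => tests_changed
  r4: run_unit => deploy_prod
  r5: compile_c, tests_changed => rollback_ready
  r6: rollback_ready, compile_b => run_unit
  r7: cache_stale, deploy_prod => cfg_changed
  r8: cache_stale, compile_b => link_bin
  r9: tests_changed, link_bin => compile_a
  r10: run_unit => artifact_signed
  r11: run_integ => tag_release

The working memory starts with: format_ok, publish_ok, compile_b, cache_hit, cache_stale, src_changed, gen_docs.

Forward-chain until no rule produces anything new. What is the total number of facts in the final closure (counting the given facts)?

15

Round 1 — r1, r8, derive rollback_ready, link_bin.
Round 2 — r6, derive run_unit.
Round 3 — r4, r10, derive deploy_prod, artifact_signed.
Round 4 — r3, r7, derive tests_changed, cfg_changed.
Round 5 — r9, derive compile_a.
Closure: {artifact_signed, cache_hit, cache_stale, cfg_changed, compile_a, compile_b, deploy_prod, format_ok, gen_docs, link_bin, publish_ok, rollback_ready, run_unit, src_changed, tests_changed} — 15 facts.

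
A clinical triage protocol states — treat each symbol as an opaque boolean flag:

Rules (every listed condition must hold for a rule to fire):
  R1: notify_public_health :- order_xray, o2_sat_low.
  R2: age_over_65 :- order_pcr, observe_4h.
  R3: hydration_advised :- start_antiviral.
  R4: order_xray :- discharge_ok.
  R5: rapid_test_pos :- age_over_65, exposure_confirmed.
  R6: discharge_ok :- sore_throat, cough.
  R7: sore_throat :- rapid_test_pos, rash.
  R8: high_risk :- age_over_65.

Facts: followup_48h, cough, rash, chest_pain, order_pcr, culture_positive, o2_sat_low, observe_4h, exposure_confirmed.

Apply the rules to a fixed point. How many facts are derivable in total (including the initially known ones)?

16

Round 1: R2 [age_over_65 :- order_pcr, observe_4h.]. New: age_over_65.
Round 2: R5 [rapid_test_pos :- age_over_65, exposure_confirmed.]; R8 [high_risk :- age_over_65.]. New: rapid_test_pos, high_risk.
Round 3: R7 [sore_throat :- rapid_test_pos, rash.]. New: sore_throat.
Round 4: R6 [discharge_ok :- sore_throat, cough.]. New: discharge_ok.
Round 5: R4 [order_xray :- discharge_ok.]. New: order_xray.
Round 6: R1 [notify_public_health :- order_xray, o2_sat_low.]. New: notify_public_health.
Closure: {age_over_65, chest_pain, cough, culture_positive, discharge_ok, exposure_confirmed, followup_48h, high_risk, notify_public_health, o2_sat_low, observe_4h, order_pcr, order_xray, rapid_test_pos, rash, sore_throat} — 16 facts.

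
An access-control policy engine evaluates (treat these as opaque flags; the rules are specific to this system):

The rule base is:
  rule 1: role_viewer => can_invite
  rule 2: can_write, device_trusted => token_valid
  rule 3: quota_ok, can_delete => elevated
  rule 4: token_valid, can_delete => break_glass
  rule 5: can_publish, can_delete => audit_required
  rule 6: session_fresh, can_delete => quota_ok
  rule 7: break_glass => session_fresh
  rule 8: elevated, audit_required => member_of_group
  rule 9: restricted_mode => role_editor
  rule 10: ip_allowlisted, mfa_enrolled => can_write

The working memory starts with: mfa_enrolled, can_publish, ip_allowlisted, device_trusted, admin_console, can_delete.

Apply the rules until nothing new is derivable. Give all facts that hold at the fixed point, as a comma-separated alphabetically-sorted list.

admin_console, audit_required, break_glass, can_delete, can_publish, can_write, device_trusted, elevated, ip_allowlisted, member_of_group, mfa_enrolled, quota_ok, session_fresh, token_valid

Round 1 — rule 5, rule 10, derive audit_required, can_write.
Round 2 — rule 2, derive token_valid.
Round 3 — rule 4, derive break_glass.
Round 4 — rule 7, derive session_fresh.
Round 5 — rule 6, derive quota_ok.
Round 6 — rule 3, derive elevated.
Round 7 — rule 8, derive member_of_group.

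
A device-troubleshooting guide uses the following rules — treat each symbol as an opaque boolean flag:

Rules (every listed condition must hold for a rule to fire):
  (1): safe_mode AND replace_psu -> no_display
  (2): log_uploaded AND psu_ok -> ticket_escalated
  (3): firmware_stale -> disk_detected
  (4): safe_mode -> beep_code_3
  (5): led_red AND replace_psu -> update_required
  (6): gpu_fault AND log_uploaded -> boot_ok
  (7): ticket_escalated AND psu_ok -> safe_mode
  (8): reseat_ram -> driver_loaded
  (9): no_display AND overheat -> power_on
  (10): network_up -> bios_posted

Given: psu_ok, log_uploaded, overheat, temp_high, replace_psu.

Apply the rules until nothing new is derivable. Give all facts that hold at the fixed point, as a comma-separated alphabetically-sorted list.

Round 1 — (2), derive ticket_escalated.
Round 2 — (7), derive safe_mode.
Round 3 — (1), (4), derive no_display, beep_code_3.
Round 4 — (9), derive power_on.

beep_code_3, log_uploaded, no_display, overheat, power_on, psu_ok, replace_psu, safe_mode, temp_high, ticket_escalated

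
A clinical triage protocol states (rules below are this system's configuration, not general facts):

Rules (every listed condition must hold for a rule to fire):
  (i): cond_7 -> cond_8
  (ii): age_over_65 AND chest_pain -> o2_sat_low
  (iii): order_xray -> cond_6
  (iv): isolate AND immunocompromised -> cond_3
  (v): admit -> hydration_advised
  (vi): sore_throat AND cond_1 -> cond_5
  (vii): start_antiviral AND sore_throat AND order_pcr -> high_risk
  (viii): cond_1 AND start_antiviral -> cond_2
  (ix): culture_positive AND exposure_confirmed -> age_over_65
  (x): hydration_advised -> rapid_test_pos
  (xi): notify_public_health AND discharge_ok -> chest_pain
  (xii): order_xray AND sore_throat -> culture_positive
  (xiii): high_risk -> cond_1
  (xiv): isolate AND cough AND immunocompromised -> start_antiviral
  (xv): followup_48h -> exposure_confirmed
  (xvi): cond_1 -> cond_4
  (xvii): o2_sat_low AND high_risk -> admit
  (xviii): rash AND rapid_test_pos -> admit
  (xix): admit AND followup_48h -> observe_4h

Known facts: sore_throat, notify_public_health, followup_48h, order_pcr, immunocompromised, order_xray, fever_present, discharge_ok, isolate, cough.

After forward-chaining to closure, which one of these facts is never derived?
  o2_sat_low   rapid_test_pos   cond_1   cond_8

[1] (iii) [order_xray -> cond_6]; (iv) [isolate AND immunocompromised -> cond_3]; (xi) [notify_public_health AND discharge_ok -> chest_pain]; (xii) [order_xray AND sore_throat -> culture_positive]; (xiv) [isolate AND cough AND immunocompromised -> start_antiviral]; (xv) [followup_48h -> exposure_confirmed]. ⇒ new: cond_6, cond_3, chest_pain, culture_positive, start_antiviral, exposure_confirmed.
[2] (vii) [start_antiviral AND sore_throat AND order_pcr -> high_risk]; (ix) [culture_positive AND exposure_confirmed -> age_over_65]. ⇒ new: high_risk, age_over_65.
[3] (ii) [age_over_65 AND chest_pain -> o2_sat_low]; (xiii) [high_risk -> cond_1]. ⇒ new: o2_sat_low, cond_1.
[4] (vi) [sore_throat AND cond_1 -> cond_5]; (viii) [cond_1 AND start_antiviral -> cond_2]; (xvi) [cond_1 -> cond_4]; (xvii) [o2_sat_low AND high_risk -> admit]. ⇒ new: cond_5, cond_2, cond_4, admit.
[5] (v) [admit -> hydration_advised]; (xix) [admit AND followup_48h -> observe_4h]. ⇒ new: hydration_advised, observe_4h.
[6] (x) [hydration_advised -> rapid_test_pos]. ⇒ new: rapid_test_pos.
Derived: o2_sat_low (round 3), rapid_test_pos (round 6), cond_1 (round 3). cond_8 never appears in any round.

cond_8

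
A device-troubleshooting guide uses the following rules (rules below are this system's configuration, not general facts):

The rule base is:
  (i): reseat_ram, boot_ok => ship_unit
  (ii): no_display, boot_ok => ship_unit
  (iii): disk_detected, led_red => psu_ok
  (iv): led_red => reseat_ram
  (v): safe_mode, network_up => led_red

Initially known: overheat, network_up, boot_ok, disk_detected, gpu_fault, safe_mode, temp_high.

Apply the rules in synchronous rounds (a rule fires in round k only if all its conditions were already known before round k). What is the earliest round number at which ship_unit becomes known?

Round 1: (v) [safe_mode, network_up => led_red]. New: led_red.
Round 2: (iii) [disk_detected, led_red => psu_ok]; (iv) [led_red => reseat_ram]. New: psu_ok, reseat_ram.
Round 3: (i) [reseat_ram, boot_ok => ship_unit]. New: ship_unit.
ship_unit first appears in round 3.

3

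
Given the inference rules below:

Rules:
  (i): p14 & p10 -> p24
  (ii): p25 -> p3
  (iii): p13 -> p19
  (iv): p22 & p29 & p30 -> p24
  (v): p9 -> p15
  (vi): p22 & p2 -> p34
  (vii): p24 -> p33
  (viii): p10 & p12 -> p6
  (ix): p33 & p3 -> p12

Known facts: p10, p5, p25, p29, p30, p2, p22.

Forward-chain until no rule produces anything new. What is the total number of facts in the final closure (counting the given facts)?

Round 1: (ii) [p25 -> p3]; (iv) [p22 & p29 & p30 -> p24]; (vi) [p22 & p2 -> p34]. New: p3, p24, p34.
Round 2: (vii) [p24 -> p33]. New: p33.
Round 3: (ix) [p33 & p3 -> p12]. New: p12.
Round 4: (viii) [p10 & p12 -> p6]. New: p6.
Closure: {p10, p12, p2, p22, p24, p25, p29, p3, p30, p33, p34, p5, p6} — 13 facts.

13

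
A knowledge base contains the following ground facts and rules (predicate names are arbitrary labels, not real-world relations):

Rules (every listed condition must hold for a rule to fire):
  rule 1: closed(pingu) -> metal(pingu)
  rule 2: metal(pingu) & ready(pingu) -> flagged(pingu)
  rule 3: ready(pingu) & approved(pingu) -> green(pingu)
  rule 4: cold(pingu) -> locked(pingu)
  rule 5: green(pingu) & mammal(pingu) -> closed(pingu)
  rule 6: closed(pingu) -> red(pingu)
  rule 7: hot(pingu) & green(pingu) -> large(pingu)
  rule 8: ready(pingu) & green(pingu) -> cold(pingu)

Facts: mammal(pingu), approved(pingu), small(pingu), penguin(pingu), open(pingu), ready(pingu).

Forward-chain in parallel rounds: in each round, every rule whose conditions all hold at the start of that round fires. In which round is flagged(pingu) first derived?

4

Round 1 fires rule 3, giving green(pingu).
Round 2 fires rule 5, rule 8, giving closed(pingu), cold(pingu).
Round 3 fires rule 1, rule 4, rule 6, giving metal(pingu), locked(pingu), red(pingu).
Round 4 fires rule 2, giving flagged(pingu).
flagged(pingu) first appears in round 4.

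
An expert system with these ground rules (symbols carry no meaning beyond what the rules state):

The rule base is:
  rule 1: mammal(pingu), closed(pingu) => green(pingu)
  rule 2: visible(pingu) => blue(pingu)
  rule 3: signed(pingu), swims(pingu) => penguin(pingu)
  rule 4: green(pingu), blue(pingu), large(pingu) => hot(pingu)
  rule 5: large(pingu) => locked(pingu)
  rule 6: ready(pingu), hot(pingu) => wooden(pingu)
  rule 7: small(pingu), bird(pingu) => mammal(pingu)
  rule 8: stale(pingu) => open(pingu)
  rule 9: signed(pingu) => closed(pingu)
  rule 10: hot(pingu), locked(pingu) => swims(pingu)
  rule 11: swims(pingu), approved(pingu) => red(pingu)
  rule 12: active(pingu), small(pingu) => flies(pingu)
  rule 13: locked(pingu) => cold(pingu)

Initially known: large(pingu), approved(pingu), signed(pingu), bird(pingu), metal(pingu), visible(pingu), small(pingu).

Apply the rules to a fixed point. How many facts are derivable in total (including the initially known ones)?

17

Round 1 fires rule 2, rule 5, rule 7, rule 9, giving blue(pingu), locked(pingu), mammal(pingu), closed(pingu).
Round 2 fires rule 1, rule 13, giving green(pingu), cold(pingu).
Round 3 fires rule 4, giving hot(pingu).
Round 4 fires rule 10, giving swims(pingu).
Round 5 fires rule 3, rule 11, giving penguin(pingu), red(pingu).
Closure: {approved(pingu), bird(pingu), blue(pingu), closed(pingu), cold(pingu), green(pingu), hot(pingu), large(pingu), locked(pingu), mammal(pingu), metal(pingu), penguin(pingu), red(pingu), signed(pingu), small(pingu), swims(pingu), visible(pingu)} — 17 facts.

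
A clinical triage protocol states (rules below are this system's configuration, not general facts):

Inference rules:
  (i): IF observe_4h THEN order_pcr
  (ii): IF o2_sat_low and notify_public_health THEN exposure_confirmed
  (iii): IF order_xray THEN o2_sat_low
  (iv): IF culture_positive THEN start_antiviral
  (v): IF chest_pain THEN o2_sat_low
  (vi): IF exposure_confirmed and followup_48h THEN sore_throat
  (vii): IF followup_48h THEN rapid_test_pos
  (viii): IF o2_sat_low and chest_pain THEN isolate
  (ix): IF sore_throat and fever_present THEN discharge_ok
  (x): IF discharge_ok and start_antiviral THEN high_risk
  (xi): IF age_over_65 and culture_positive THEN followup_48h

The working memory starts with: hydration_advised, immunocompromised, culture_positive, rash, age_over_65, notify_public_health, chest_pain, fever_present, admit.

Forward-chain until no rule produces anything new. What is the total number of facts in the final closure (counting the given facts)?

Round 1: (iv) [IF culture_positive THEN start_antiviral]; (v) [IF chest_pain THEN o2_sat_low]; (xi) [IF age_over_65 and culture_positive THEN followup_48h]. Adds start_antiviral, o2_sat_low, followup_48h.
Round 2: (ii) [IF o2_sat_low and notify_public_health THEN exposure_confirmed]; (vii) [IF followup_48h THEN rapid_test_pos]; (viii) [IF o2_sat_low and chest_pain THEN isolate]. Adds exposure_confirmed, rapid_test_pos, isolate.
Round 3: (vi) [IF exposure_confirmed and followup_48h THEN sore_throat]. Adds sore_throat.
Round 4: (ix) [IF sore_throat and fever_present THEN discharge_ok]. Adds discharge_ok.
Round 5: (x) [IF discharge_ok and start_antiviral THEN high_risk]. Adds high_risk.
Closure: {admit, age_over_65, chest_pain, culture_positive, discharge_ok, exposure_confirmed, fever_present, followup_48h, high_risk, hydration_advised, immunocompromised, isolate, notify_public_health, o2_sat_low, rapid_test_pos, rash, sore_throat, start_antiviral} — 18 facts.

18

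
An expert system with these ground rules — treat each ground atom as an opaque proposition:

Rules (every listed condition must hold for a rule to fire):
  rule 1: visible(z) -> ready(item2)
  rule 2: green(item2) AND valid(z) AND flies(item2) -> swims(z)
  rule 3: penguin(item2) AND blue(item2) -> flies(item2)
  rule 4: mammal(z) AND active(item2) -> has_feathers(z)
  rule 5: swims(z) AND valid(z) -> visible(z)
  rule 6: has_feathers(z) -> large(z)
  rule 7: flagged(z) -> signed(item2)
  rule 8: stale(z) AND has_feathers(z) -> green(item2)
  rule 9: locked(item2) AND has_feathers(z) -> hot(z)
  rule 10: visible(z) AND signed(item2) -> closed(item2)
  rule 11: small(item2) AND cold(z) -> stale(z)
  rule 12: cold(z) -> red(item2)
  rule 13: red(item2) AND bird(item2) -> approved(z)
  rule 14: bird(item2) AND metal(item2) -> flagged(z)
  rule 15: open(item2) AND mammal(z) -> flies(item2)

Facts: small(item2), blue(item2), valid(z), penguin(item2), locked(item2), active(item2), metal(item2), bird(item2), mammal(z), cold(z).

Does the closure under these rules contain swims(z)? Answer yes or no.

yes

Round 1 fires rule 3, rule 4, rule 11, rule 12, rule 14, giving flies(item2), has_feathers(z), stale(z), red(item2), flagged(z).
Round 2 fires rule 6, rule 7, rule 8, rule 9, rule 13, giving large(z), signed(item2), green(item2), hot(z), approved(z).
Round 3 fires rule 2, giving swims(z).
Round 4 fires rule 5, giving visible(z).
Round 5 fires rule 1, rule 10, giving ready(item2), closed(item2).
swims(z) appears in round 3, so it is derivable.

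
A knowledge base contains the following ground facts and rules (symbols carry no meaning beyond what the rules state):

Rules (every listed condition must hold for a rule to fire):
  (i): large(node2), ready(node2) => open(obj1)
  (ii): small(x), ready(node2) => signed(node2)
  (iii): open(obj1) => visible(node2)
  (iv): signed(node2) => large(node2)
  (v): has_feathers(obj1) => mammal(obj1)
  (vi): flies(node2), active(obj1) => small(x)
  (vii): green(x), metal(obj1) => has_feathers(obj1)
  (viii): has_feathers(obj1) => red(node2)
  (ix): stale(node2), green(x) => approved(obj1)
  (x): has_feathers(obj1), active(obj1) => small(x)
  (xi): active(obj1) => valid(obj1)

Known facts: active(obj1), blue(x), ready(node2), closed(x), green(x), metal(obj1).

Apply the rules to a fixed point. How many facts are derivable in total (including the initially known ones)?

15

Round 1: (vii) [green(x), metal(obj1) => has_feathers(obj1)]; (xi) [active(obj1) => valid(obj1)]. Adds has_feathers(obj1), valid(obj1).
Round 2: (v) [has_feathers(obj1) => mammal(obj1)]; (viii) [has_feathers(obj1) => red(node2)]; (x) [has_feathers(obj1), active(obj1) => small(x)]. Adds mammal(obj1), red(node2), small(x).
Round 3: (ii) [small(x), ready(node2) => signed(node2)]. Adds signed(node2).
Round 4: (iv) [signed(node2) => large(node2)]. Adds large(node2).
Round 5: (i) [large(node2), ready(node2) => open(obj1)]. Adds open(obj1).
Round 6: (iii) [open(obj1) => visible(node2)]. Adds visible(node2).
Closure: {active(obj1), blue(x), closed(x), green(x), has_feathers(obj1), large(node2), mammal(obj1), metal(obj1), open(obj1), ready(node2), red(node2), signed(node2), small(x), valid(obj1), visible(node2)} — 15 facts.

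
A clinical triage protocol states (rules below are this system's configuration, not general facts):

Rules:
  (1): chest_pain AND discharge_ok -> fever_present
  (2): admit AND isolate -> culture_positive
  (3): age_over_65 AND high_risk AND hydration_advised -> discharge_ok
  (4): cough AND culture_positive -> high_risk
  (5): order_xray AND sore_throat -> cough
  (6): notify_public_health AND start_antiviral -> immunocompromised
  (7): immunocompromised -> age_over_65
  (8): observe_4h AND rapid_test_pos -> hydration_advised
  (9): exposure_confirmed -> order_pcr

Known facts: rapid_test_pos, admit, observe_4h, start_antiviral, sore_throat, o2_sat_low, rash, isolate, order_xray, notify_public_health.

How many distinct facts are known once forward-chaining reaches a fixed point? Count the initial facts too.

17

Round 1 fires (2), (5), (6), (8), giving culture_positive, cough, immunocompromised, hydration_advised.
Round 2 fires (4), (7), giving high_risk, age_over_65.
Round 3 fires (3), giving discharge_ok.
Closure: {admit, age_over_65, cough, culture_positive, discharge_ok, high_risk, hydration_advised, immunocompromised, isolate, notify_public_health, o2_sat_low, observe_4h, order_xray, rapid_test_pos, rash, sore_throat, start_antiviral} — 17 facts.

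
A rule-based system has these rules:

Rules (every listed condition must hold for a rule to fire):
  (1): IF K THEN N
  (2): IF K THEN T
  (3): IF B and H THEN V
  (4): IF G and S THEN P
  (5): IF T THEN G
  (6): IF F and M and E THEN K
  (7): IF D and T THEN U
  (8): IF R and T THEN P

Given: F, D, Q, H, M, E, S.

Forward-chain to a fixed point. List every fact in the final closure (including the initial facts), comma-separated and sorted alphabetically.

D, E, F, G, H, K, M, N, P, Q, S, T, U

Round 1 — (6), derive K.
Round 2 — (1), (2), derive N, T.
Round 3 — (5), (7), derive G, U.
Round 4 — (4), derive P.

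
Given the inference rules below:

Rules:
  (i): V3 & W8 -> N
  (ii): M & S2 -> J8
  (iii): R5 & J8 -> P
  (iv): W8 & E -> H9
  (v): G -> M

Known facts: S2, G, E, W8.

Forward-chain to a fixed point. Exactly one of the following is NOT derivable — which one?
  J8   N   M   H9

N

Round 1: (iv) [W8 & E -> H9]; (v) [G -> M]. Adds H9, M.
Round 2: (ii) [M & S2 -> J8]. Adds J8.
Derived: H9 (round 1), J8 (round 2), M (round 1). N never appears in any round.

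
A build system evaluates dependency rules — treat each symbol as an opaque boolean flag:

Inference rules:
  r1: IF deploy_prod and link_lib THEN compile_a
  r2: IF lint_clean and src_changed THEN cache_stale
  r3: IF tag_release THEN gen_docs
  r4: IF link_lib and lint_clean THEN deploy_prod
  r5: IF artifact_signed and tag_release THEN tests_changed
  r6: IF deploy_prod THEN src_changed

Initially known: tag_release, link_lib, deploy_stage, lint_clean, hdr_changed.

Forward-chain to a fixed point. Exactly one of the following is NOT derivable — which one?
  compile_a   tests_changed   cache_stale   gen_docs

Round 1: r3 [IF tag_release THEN gen_docs]; r4 [IF link_lib and lint_clean THEN deploy_prod]. New: gen_docs, deploy_prod.
Round 2: r1 [IF deploy_prod and link_lib THEN compile_a]; r6 [IF deploy_prod THEN src_changed]. New: compile_a, src_changed.
Round 3: r2 [IF lint_clean and src_changed THEN cache_stale]. New: cache_stale.
Derived: gen_docs (round 1), cache_stale (round 3), compile_a (round 2). tests_changed never appears in any round.

tests_changed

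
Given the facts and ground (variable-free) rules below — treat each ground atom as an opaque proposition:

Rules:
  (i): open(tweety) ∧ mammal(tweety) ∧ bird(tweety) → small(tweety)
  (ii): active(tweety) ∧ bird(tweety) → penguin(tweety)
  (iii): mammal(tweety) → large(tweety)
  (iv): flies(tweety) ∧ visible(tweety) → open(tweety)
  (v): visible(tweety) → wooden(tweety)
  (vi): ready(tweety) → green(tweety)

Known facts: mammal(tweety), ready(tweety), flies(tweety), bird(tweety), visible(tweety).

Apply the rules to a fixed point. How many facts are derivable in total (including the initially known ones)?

Round 1 — (iii), (iv), (v), (vi), derive large(tweety), open(tweety), wooden(tweety), green(tweety).
Round 2 — (i), derive small(tweety).
Closure: {bird(tweety), flies(tweety), green(tweety), large(tweety), mammal(tweety), open(tweety), ready(tweety), small(tweety), visible(tweety), wooden(tweety)} — 10 facts.

10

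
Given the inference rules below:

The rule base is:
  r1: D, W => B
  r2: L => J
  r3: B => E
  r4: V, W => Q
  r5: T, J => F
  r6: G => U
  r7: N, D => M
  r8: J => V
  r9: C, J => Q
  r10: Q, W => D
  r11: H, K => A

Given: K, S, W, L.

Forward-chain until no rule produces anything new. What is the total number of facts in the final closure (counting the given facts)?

Round 1: r2 [L => J]. Adds J.
Round 2: r8 [J => V]. Adds V.
Round 3: r4 [V, W => Q]. Adds Q.
Round 4: r10 [Q, W => D]. Adds D.
Round 5: r1 [D, W => B]. Adds B.
Round 6: r3 [B => E]. Adds E.
Closure: {B, D, E, J, K, L, Q, S, V, W} — 10 facts.

10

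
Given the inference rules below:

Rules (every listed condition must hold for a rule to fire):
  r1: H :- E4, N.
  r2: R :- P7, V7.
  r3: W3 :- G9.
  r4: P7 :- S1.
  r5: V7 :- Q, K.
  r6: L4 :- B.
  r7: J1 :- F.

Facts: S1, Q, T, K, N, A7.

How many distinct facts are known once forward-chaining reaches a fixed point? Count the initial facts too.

9

Round 1 — r4, r5, derive P7, V7.
Round 2 — r2, derive R.
Closure: {A7, K, N, P7, Q, R, S1, T, V7} — 9 facts.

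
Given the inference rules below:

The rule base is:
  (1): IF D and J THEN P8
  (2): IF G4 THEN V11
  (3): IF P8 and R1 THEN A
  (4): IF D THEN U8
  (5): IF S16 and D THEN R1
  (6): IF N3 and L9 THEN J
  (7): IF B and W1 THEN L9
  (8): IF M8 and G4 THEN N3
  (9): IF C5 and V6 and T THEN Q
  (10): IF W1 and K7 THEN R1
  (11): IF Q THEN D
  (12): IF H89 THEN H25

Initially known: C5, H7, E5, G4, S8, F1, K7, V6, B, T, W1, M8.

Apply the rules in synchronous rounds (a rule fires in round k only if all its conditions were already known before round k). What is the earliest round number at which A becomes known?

Round 1 — (2), (7), (8), (9), (10), derive V11, L9, N3, Q, R1.
Round 2 — (6), (11), derive J, D.
Round 3 — (1), (4), derive P8, U8.
Round 4 — (3), derive A.
A first appears in round 4.

4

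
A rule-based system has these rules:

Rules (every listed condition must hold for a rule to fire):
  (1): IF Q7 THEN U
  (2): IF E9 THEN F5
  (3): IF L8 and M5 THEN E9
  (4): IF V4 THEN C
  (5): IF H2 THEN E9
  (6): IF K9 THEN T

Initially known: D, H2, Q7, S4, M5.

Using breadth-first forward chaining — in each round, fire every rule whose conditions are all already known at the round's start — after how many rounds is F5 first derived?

Round 1: (1) [IF Q7 THEN U]; (5) [IF H2 THEN E9]. Adds U, E9.
Round 2: (2) [IF E9 THEN F5]. Adds F5.
F5 first appears in round 2.

2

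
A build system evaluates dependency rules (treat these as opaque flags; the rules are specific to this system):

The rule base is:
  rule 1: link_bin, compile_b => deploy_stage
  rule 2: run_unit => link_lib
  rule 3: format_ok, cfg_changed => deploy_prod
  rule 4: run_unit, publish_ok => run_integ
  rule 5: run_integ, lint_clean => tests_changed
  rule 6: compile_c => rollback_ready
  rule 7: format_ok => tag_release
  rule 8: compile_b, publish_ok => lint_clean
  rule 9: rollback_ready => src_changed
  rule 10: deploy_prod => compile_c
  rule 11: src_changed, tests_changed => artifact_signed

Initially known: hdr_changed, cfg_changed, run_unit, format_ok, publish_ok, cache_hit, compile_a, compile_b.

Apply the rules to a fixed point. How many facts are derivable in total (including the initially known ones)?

18

Round 1: rule 2 [run_unit => link_lib]; rule 3 [format_ok, cfg_changed => deploy_prod]; rule 4 [run_unit, publish_ok => run_integ]; rule 7 [format_ok => tag_release]; rule 8 [compile_b, publish_ok => lint_clean]. New: link_lib, deploy_prod, run_integ, tag_release, lint_clean.
Round 2: rule 5 [run_integ, lint_clean => tests_changed]; rule 10 [deploy_prod => compile_c]. New: tests_changed, compile_c.
Round 3: rule 6 [compile_c => rollback_ready]. New: rollback_ready.
Round 4: rule 9 [rollback_ready => src_changed]. New: src_changed.
Round 5: rule 11 [src_changed, tests_changed => artifact_signed]. New: artifact_signed.
Closure: {artifact_signed, cache_hit, cfg_changed, compile_a, compile_b, compile_c, deploy_prod, format_ok, hdr_changed, link_lib, lint_clean, publish_ok, rollback_ready, run_integ, run_unit, src_changed, tag_release, tests_changed} — 18 facts.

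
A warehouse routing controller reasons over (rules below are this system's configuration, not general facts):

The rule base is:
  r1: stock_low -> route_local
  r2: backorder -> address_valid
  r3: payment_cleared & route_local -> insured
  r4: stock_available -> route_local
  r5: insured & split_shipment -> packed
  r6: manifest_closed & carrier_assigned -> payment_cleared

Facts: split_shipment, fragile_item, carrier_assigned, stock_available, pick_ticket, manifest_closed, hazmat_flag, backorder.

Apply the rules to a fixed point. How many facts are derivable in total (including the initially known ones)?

13

Round 1: r2 [backorder -> address_valid]; r4 [stock_available -> route_local]; r6 [manifest_closed & carrier_assigned -> payment_cleared]. New: address_valid, route_local, payment_cleared.
Round 2: r3 [payment_cleared & route_local -> insured]. New: insured.
Round 3: r5 [insured & split_shipment -> packed]. New: packed.
Closure: {address_valid, backorder, carrier_assigned, fragile_item, hazmat_flag, insured, manifest_closed, packed, payment_cleared, pick_ticket, route_local, split_shipment, stock_available} — 13 facts.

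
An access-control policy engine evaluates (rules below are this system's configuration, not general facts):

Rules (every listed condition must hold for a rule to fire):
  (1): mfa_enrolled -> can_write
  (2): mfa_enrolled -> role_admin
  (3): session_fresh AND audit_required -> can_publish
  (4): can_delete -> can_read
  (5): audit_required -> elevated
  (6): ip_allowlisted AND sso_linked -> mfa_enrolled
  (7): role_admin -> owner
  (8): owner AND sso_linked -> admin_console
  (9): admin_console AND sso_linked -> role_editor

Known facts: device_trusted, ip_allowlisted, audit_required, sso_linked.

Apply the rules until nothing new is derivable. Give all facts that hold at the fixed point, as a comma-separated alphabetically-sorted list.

Round 1 fires (5), (6), giving elevated, mfa_enrolled.
Round 2 fires (1), (2), giving can_write, role_admin.
Round 3 fires (7), giving owner.
Round 4 fires (8), giving admin_console.
Round 5 fires (9), giving role_editor.

admin_console, audit_required, can_write, device_trusted, elevated, ip_allowlisted, mfa_enrolled, owner, role_admin, role_editor, sso_linked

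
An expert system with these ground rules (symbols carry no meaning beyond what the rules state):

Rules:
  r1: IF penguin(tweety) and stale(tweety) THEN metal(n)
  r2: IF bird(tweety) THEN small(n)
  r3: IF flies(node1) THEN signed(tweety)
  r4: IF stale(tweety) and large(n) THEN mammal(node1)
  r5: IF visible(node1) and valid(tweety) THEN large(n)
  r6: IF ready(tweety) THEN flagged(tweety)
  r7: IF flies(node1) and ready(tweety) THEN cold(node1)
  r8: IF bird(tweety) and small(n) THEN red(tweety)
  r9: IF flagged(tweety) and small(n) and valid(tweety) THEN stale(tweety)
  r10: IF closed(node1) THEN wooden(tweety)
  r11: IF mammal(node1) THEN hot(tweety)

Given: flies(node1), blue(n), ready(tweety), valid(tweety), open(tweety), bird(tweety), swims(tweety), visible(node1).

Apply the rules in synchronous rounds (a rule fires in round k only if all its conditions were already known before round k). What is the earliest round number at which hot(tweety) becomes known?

4

Round 1 — r2, r3, r5, r6, r7, derive small(n), signed(tweety), large(n), flagged(tweety), cold(node1).
Round 2 — r8, r9, derive red(tweety), stale(tweety).
Round 3 — r4, derive mammal(node1).
Round 4 — r11, derive hot(tweety).
hot(tweety) first appears in round 4.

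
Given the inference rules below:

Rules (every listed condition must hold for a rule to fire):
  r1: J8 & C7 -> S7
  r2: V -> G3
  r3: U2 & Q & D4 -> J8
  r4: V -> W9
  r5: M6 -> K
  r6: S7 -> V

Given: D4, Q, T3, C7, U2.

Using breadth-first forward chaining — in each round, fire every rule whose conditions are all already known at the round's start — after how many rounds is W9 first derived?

Round 1 — r3, derive J8.
Round 2 — r1, derive S7.
Round 3 — r6, derive V.
Round 4 — r2, r4, derive G3, W9.
W9 first appears in round 4.

4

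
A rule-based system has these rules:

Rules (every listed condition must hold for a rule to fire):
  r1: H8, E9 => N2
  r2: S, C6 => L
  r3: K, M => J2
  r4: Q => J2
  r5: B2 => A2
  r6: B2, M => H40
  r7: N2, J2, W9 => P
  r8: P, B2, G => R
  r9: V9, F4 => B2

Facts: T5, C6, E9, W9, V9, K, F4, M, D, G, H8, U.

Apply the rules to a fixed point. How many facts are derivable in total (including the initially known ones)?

[1] r1 [H8, E9 => N2]; r3 [K, M => J2]; r9 [V9, F4 => B2]. ⇒ new: N2, J2, B2.
[2] r5 [B2 => A2]; r6 [B2, M => H40]; r7 [N2, J2, W9 => P]. ⇒ new: A2, H40, P.
[3] r8 [P, B2, G => R]. ⇒ new: R.
Closure: {A2, B2, C6, D, E9, F4, G, H40, H8, J2, K, M, N2, P, R, T5, U, V9, W9} — 19 facts.

19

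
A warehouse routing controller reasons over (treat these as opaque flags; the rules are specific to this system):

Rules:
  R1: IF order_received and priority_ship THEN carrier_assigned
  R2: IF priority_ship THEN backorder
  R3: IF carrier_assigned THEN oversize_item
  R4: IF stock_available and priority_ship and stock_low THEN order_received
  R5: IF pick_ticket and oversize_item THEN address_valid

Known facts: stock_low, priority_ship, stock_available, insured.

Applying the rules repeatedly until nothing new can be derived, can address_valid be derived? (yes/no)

Round 1 fires R2, R4, giving backorder, order_received.
Round 2 fires R1, giving carrier_assigned.
Round 3 fires R3, giving oversize_item.
Fixed point reached. address_valid is concluded only by R5; R5 needs pick_ticket (never derived).

no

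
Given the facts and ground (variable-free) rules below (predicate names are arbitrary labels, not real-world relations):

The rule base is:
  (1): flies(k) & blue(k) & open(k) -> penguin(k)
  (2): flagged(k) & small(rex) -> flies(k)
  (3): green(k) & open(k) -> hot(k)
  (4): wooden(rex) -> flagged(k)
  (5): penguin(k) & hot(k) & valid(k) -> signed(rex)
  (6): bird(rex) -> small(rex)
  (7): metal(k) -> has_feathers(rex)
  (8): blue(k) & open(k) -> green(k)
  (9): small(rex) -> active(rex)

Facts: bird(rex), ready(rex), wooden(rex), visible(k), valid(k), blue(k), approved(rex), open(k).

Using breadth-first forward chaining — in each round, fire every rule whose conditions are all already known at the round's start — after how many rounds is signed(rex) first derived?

4

Round 1: (4) [wooden(rex) -> flagged(k)]; (6) [bird(rex) -> small(rex)]; (8) [blue(k) & open(k) -> green(k)]. Adds flagged(k), small(rex), green(k).
Round 2: (2) [flagged(k) & small(rex) -> flies(k)]; (3) [green(k) & open(k) -> hot(k)]; (9) [small(rex) -> active(rex)]. Adds flies(k), hot(k), active(rex).
Round 3: (1) [flies(k) & blue(k) & open(k) -> penguin(k)]. Adds penguin(k).
Round 4: (5) [penguin(k) & hot(k) & valid(k) -> signed(rex)]. Adds signed(rex).
signed(rex) first appears in round 4.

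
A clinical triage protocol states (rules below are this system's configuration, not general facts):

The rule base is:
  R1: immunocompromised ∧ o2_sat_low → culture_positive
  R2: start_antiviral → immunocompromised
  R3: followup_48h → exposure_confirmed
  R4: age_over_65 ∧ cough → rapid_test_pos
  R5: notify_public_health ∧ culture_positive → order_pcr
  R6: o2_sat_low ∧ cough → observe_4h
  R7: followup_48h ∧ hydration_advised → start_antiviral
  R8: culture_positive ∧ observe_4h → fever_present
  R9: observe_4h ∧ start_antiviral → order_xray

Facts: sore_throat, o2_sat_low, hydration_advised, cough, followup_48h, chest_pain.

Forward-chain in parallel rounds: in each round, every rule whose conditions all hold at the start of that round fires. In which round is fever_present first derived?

4

[1] R3 [followup_48h → exposure_confirmed]; R6 [o2_sat_low ∧ cough → observe_4h]; R7 [followup_48h ∧ hydration_advised → start_antiviral]. ⇒ new: exposure_confirmed, observe_4h, start_antiviral.
[2] R2 [start_antiviral → immunocompromised]; R9 [observe_4h ∧ start_antiviral → order_xray]. ⇒ new: immunocompromised, order_xray.
[3] R1 [immunocompromised ∧ o2_sat_low → culture_positive]. ⇒ new: culture_positive.
[4] R8 [culture_positive ∧ observe_4h → fever_present]. ⇒ new: fever_present.
fever_present first appears in round 4.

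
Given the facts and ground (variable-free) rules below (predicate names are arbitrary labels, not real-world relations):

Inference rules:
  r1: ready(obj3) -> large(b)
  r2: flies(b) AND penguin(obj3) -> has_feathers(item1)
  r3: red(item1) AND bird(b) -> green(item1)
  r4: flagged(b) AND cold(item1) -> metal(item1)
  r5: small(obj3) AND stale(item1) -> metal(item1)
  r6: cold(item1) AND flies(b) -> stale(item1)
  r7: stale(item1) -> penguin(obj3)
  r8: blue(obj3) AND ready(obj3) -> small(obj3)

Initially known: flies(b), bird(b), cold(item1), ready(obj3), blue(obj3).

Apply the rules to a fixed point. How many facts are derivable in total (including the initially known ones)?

11

Round 1: r1 [ready(obj3) -> large(b)]; r6 [cold(item1) AND flies(b) -> stale(item1)]; r8 [blue(obj3) AND ready(obj3) -> small(obj3)]. Adds large(b), stale(item1), small(obj3).
Round 2: r5 [small(obj3) AND stale(item1) -> metal(item1)]; r7 [stale(item1) -> penguin(obj3)]. Adds metal(item1), penguin(obj3).
Round 3: r2 [flies(b) AND penguin(obj3) -> has_feathers(item1)]. Adds has_feathers(item1).
Closure: {bird(b), blue(obj3), cold(item1), flies(b), has_feathers(item1), large(b), metal(item1), penguin(obj3), ready(obj3), small(obj3), stale(item1)} — 11 facts.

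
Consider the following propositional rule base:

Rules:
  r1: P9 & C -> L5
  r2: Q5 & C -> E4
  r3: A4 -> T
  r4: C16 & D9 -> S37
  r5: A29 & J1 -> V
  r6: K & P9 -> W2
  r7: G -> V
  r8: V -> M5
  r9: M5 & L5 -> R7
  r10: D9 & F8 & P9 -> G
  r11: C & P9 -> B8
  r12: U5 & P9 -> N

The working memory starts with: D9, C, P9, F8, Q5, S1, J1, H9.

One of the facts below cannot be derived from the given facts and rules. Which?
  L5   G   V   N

Round 1 — r1, r2, r10, r11, derive L5, E4, G, B8.
Round 2 — r7, derive V.
Round 3 — r8, derive M5.
Round 4 — r9, derive R7.
Derived: G (round 1), L5 (round 1), V (round 2). N never appears in any round.

N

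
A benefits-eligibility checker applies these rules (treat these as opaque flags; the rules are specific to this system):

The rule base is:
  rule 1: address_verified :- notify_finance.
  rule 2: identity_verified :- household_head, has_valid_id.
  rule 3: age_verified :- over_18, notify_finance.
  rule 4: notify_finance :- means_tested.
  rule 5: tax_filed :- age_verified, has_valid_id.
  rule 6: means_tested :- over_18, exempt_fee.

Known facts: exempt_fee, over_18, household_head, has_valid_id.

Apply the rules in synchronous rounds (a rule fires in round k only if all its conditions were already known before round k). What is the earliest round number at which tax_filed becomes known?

4

Round 1: rule 2 [identity_verified :- household_head, has_valid_id.]; rule 6 [means_tested :- over_18, exempt_fee.]. Adds identity_verified, means_tested.
Round 2: rule 4 [notify_finance :- means_tested.]. Adds notify_finance.
Round 3: rule 1 [address_verified :- notify_finance.]; rule 3 [age_verified :- over_18, notify_finance.]. Adds address_verified, age_verified.
Round 4: rule 5 [tax_filed :- age_verified, has_valid_id.]. Adds tax_filed.
tax_filed first appears in round 4.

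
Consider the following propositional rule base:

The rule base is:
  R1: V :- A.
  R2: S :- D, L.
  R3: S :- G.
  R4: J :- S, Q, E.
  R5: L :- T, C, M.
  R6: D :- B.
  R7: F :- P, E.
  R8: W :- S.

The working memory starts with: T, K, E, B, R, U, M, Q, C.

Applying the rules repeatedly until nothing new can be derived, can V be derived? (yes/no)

no

[1] R5 [L :- T, C, M.]; R6 [D :- B.]. ⇒ new: L, D.
[2] R2 [S :- D, L.]. ⇒ new: S.
[3] R4 [J :- S, Q, E.]; R8 [W :- S.]. ⇒ new: J, W.
Fixed point reached. V is concluded only by R1; R1 needs A (never derived).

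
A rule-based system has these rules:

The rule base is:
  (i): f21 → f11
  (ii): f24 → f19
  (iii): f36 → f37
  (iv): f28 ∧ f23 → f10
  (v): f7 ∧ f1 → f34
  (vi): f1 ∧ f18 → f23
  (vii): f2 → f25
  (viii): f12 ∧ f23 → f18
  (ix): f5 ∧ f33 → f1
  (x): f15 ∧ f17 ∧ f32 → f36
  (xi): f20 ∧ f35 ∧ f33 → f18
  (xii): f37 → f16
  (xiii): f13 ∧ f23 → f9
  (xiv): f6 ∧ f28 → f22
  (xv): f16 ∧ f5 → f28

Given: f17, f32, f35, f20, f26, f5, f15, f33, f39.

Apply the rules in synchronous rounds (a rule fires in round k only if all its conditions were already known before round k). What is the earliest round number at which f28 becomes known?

Round 1: (ix) [f5 ∧ f33 → f1]; (x) [f15 ∧ f17 ∧ f32 → f36]; (xi) [f20 ∧ f35 ∧ f33 → f18]. Adds f1, f36, f18.
Round 2: (iii) [f36 → f37]; (vi) [f1 ∧ f18 → f23]. Adds f37, f23.
Round 3: (xii) [f37 → f16]. Adds f16.
Round 4: (xv) [f16 ∧ f5 → f28]. Adds f28.
f28 first appears in round 4.

4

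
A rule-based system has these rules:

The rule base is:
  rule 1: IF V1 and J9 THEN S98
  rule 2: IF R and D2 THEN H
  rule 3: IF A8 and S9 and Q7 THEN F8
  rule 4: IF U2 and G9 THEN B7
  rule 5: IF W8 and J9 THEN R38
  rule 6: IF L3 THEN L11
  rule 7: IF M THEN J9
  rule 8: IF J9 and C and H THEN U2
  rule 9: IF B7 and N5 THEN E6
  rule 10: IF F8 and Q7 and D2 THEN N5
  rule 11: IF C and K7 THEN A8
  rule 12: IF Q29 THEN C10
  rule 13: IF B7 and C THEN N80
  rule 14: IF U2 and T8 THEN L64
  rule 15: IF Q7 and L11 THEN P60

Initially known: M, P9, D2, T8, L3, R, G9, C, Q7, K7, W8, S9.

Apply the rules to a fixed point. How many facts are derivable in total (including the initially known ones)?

25

Round 1 — rule 2, rule 6, rule 7, rule 11, derive H, L11, J9, A8.
Round 2 — rule 3, rule 5, rule 8, rule 15, derive F8, R38, U2, P60.
Round 3 — rule 4, rule 10, rule 14, derive B7, N5, L64.
Round 4 — rule 9, rule 13, derive E6, N80.
Closure: {A8, B7, C, D2, E6, F8, G9, H, J9, K7, L11, L3, L64, M, N5, N80, P60, P9, Q7, R, R38, S9, T8, U2, W8} — 25 facts.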